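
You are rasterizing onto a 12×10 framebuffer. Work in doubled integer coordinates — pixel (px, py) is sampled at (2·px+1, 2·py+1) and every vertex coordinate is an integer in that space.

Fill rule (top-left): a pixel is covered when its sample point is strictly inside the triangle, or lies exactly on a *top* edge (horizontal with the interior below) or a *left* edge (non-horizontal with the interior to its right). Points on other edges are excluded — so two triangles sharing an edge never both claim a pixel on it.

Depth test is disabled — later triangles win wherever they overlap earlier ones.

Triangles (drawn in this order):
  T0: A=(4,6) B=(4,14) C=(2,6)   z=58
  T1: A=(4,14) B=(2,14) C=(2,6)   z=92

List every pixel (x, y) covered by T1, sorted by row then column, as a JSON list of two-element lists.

T0:
  2·area = 16
  edge (4, 6)→(4, 14): d=(0,8) right/bottom  bias=-1
  edge (4, 14)→(2, 6): d=(-2,-8) top-left  bias=+0
  edge (2, 6)→(4, 6): d=(2,0) top-left  bias=+0
    (1,3)@(3, 7): e=[8,6,2] → X
    (2,3)@(5, 7): e=[-8,22,2] → .
    (1,4)@(3, 9): e=[8,2,6] → X
    (2,4)@(5, 9): e=[-8,18,6] → .
    (1,5)@(3, 11): e=[8,-2,10] → .
  covered (2 px):
    . . . . . . . . . . . .
    . . . . . . . . . . . .
    . . . . . . . . . . . .
    . X . . . . . . . . . .
    . X . . . . . . . . . .
    . . . . . . . . . . . .
    . . . . . . . . . . . .
    . . . . . . . . . . . .
    . . . . . . . . . . . .
    . . . . . . . . . . . .
T1:
  2·area = 16
  edge (4, 14)→(2, 14): d=(-2,0) right/bottom  bias=-1
  edge (2, 14)→(2, 6): d=(0,-8) top-left  bias=+0
  edge (2, 6)→(4, 14): d=(2,8) right/bottom  bias=-1
    (1,5)@(3, 11): e=[6,8,2] → X
    (2,5)@(5, 11): e=[6,24,-14] → .
    (1,6)@(3, 13): e=[2,8,6] → X
    (2,6)@(5, 13): e=[2,24,-10] → .
    (1,7)@(3, 15): e=[-2,8,10] → .
  covered (2 px):
    . . . . . . . . . . . .
    . . . . . . . . . . . .
    . . . . . . . . . . . .
    . . . . . . . . . . . .
    . . . . . . . . . . . .
    . X . . . . . . . . . .
    . X . . . . . . . . . .
    . . . . . . . . . . . .
    . . . . . . . . . . . .
    . . . . . . . . . . . .

Result: [[1,5],[1,6]]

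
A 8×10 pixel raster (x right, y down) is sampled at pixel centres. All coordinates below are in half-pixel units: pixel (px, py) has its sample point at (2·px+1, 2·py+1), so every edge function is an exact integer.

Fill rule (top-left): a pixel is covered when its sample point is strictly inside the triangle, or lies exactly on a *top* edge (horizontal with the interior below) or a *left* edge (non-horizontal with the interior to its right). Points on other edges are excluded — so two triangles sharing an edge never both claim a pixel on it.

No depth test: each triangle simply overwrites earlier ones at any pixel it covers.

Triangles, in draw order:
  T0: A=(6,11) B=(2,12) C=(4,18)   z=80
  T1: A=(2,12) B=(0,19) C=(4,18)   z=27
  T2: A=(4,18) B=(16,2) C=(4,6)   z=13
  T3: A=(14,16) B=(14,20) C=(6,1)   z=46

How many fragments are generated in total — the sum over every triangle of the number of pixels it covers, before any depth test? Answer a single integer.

T0:
  2·area = 26  (B↔C swapped to make it positive)
  edge (6, 11)→(4, 18): d=(-2,7) right/bottom  bias=-1
  edge (4, 18)→(2, 12): d=(-2,-6) top-left  bias=+0
  edge (2, 12)→(6, 11): d=(4,-1) top-left  bias=+0
    (0,4)@(1, 9): e=[39,0,-13] → ·  [on edge]
    (1,6)@(3, 13): e=[17,4,5] → █
    (2,6)@(5, 13): e=[3,16,7] → █
    (3,6)@(7, 13): e=[-11,28,9] → ·
    (1,7)@(3, 15): e=[13,0,13] → █  [on edge]
    (2,7)@(5, 15): e=[-1,12,15] → ·
    (1,8)@(3, 17): e=[9,-4,21] → ·
  covered (3 px):
    · · · · · · · ·
    · · · · · · · ·
    · · · · · · · ·
    · · · · · · · ·
    · · · · · · · ·
    · · · · · · · ·
    · █ █ · · · · ·
    · █ · · · · · ·
    · · · · · · · ·
    · · · · · · · ·
T1:
  2·area = 26  (B↔C swapped to make it positive)
  edge (2, 12)→(4, 18): d=(2,6) right/bottom  bias=-1
  edge (4, 18)→(0, 19): d=(-4,1) right/bottom  bias=-1
  edge (0, 19)→(2, 12): d=(2,-7) top-left  bias=+0
    (0,4)@(1, 9): e=[0,39,-13] → ·  [on edge]
    (1,7)@(3, 15): e=[0,13,13] → ·  [on edge]
    (0,8)@(1, 17): e=[16,7,3] → █
    (1,8)@(3, 17): e=[4,5,17] → █
    (2,8)@(5, 17): e=[-8,3,31] → ·
    (0,9)@(1, 19): e=[20,-1,7] → ·
    (1,9)@(3, 19): e=[8,-3,21] → ·
  covered (2 px):
    · · · · · · · ·
    · · · · · · · ·
    · · · · · · · ·
    · · · · · · · ·
    · · · · · · · ·
    · · · · · · · ·
    · · · · · · · ·
    · · · · · · · ·
    █ █ · · · · · ·
    · · · · · · · ·
T2:
  2·area = 144  (B↔C swapped to make it positive)
  edge (4, 18)→(4, 6): d=(0,-12) top-left  bias=+0
  edge (4, 6)→(16, 2): d=(12,-4) top-left  bias=+0
  edge (16, 2)→(4, 18): d=(-12,16) right/bottom  bias=-1
    (6,1)@(13, 3): e=[108,0,36] → █  [on edge]
    (7,1)@(15, 3): e=[132,8,4] → █
    (3,2)@(7, 5): e=[36,0,108] → █  [on edge]
    (4,2)@(9, 5): e=[60,8,76] → █
    (5,2)@(11, 5): e=[84,16,44] → █
    (7,2)@(15, 5): e=[132,32,-20] → ·
    (0,3)@(1, 7): e=[-36,0,180] → ·  [on edge]
    (2,3)@(5, 7): e=[12,16,116] → █
    (6,3)@(13, 7): e=[108,48,-12] → ·
    (2,4)@(5, 9): e=[12,40,92] → █
    (5,4)@(11, 9): e=[84,64,-4] → ·
    (2,5)@(5, 11): e=[12,64,68] → █
  covered (19 px):
    · · · · · · · ·
    · · · · · · █ █
    · · · █ █ █ █ ·
    · · █ █ █ █ · ·
    · · █ █ █ · · ·
    · · █ █ █ · · ·
    · · █ █ · · · ·
    · · █ · · · · ·
    · · · · · · · ·
    · · · · · · · ·
T3:
  2·area = 32
  edge (14, 16)→(14, 20): d=(0,4) right/bottom  bias=-1
  edge (14, 20)→(6, 1): d=(-8,-19) top-left  bias=+0
  edge (6, 1)→(14, 16): d=(8,15) right/bottom  bias=-1
    (3,1)@(7, 3): e=[28,3,1] → █
    (4,1)@(9, 3): e=[20,41,-29] → ·
    (3,2)@(7, 5): e=[28,-13,17] → ·
    (4,3)@(9, 7): e=[20,9,3] → █
    (5,3)@(11, 7): e=[12,47,-27] → ·
    (4,4)@(9, 9): e=[20,-7,19] → ·
    (5,5)@(11, 11): e=[12,15,5] → █
    (6,5)@(13, 11): e=[4,53,-25] → ·
    (5,6)@(11, 13): e=[12,-1,21] → ·
    (6,7)@(13, 15): e=[4,21,7] → █
    (7,7)@(15, 15): e=[-4,59,-23] → ·
    (6,8)@(13, 17): e=[4,5,23] → █
  covered (5 px):
    · · · · · · · ·
    · · · █ · · · ·
    · · · · · · · ·
    · · · · █ · · ·
    · · · · · · · ·
    · · · · · █ · ·
    · · · · · · · ·
    · · · · · · █ ·
    · · · · · · █ ·
    · · · · · · · ·

Final: 29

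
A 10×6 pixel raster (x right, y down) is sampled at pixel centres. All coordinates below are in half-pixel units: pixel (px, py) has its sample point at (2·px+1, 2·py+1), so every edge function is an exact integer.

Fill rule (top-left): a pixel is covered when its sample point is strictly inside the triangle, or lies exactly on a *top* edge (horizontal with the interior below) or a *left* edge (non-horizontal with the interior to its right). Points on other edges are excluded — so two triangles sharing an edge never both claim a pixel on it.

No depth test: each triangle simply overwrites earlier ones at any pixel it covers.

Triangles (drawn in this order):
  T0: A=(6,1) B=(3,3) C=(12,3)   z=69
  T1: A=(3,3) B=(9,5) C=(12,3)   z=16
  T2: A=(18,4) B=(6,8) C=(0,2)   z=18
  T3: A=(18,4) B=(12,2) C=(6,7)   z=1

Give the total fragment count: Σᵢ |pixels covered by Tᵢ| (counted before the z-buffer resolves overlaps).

T0:
  2·area = 18  (B↔C swapped to make it positive)
  edge (6, 1)→(12, 3): d=(6,2) right/bottom  bias=-1
  edge (12, 3)→(3, 3): d=(-9,0) right/bottom  bias=-1
  edge (3, 3)→(6, 1): d=(3,-2) top-left  bias=+0
    (0,1)@(1, 3): e=[22,0,-4] → .  [on edge]
    (1,1)@(3, 3): e=[18,0,0] → .  [on edge]
    (2,1)@(5, 3): e=[14,0,4] → .  [on edge]
    (3,1)@(7, 3): e=[10,0,8] → .  [on edge]
    (4,1)@(9, 3): e=[6,0,12] → .  [on edge]
    (5,1)@(11, 3): e=[2,0,16] → .  [on edge]
    (6,1)@(13, 3): e=[-2,0,20] → .  [on edge]
    (7,1)@(15, 3): e=[-6,0,24] → .  [on edge]
    (8,1)@(17, 3): e=[-10,0,28] → .  [on edge]
    (9,1)@(19, 3): e=[-14,0,32] → .  [on edge]
  covered (0 px):
    . . . . . . . . . .
    . . . . . . . . . .
    . . . . . . . . . .
    . . . . . . . . . .
    . . . . . . . . . .
    . . . . . . . . . .
T1:
  2·area = 18  (B↔C swapped to make it positive)
  edge (3, 3)→(12, 3): d=(9,0) top-left  bias=+0
  edge (12, 3)→(9, 5): d=(-3,2) right/bottom  bias=-1
  edge (9, 5)→(3, 3): d=(-6,-2) top-left  bias=+0
    (7,0)@(15, 1): e=[-18,0,36] → .  [on edge]
    (0,1)@(1, 3): e=[0,22,-4] → .  [on edge]
    (1,1)@(3, 3): e=[0,18,0] → X  [on edge]
    (2,1)@(5, 3): e=[0,14,4] → X  [on edge]
    (3,1)@(7, 3): e=[0,10,8] → X  [on edge]
    (4,1)@(9, 3): e=[0,6,12] → X  [on edge]
    (5,1)@(11, 3): e=[0,2,16] → X  [on edge]
    (6,1)@(13, 3): e=[0,-2,20] → .  [on edge]
    (7,1)@(15, 3): e=[0,-6,24] → .  [on edge]
    (8,1)@(17, 3): e=[0,-10,28] → .  [on edge]
    (9,1)@(19, 3): e=[0,-14,32] → .  [on edge]
    (1,2)@(3, 5): e=[18,12,-12] → .
    (4,2)@(9, 5): e=[18,0,0] → .  [on edge]
    (7,3)@(15, 7): e=[36,-18,0] → .  [on edge]
    (1,4)@(3, 9): e=[54,0,-36] → .  [on edge]
  covered (5 px):
    . . . . . . . . . .
    . X X X X X . . . .
    . . . . . . . . . .
    . . . . . . . . . .
    . . . . . . . . . .
    . . . . . . . . . .
T2:
  2·area = 96
  edge (18, 4)→(6, 8): d=(-12,4) right/bottom  bias=-1
  edge (6, 8)→(0, 2): d=(-6,-6) top-left  bias=+0
  edge (0, 2)→(18, 4): d=(18,2) right/bottom  bias=-1
    (0,1)@(1, 3): e=[80,0,16] → X  [on edge]
    (1,1)@(3, 3): e=[72,12,12] → X
    (2,1)@(5, 3): e=[64,24,8] → X
    (3,1)@(7, 3): e=[56,36,4] → X
    (4,1)@(9, 3): e=[48,48,0] → .  [on edge]
    (0,2)@(1, 5): e=[56,-12,52] → .
    (1,2)@(3, 5): e=[48,0,48] → X  [on edge]
    (4,2)@(9, 5): e=[24,36,36] → X
    (5,2)@(11, 5): e=[16,48,32] → X
    (6,2)@(13, 5): e=[8,60,28] → X
    (7,2)@(15, 5): e=[0,72,24] → .  [on edge]
    (1,3)@(3, 7): e=[24,-12,84] → .
    (2,3)@(5, 7): e=[16,0,80] → X  [on edge]
    (4,3)@(9, 7): e=[0,24,72] → .  [on edge]
    (1,4)@(3, 9): e=[0,-24,120] → .  [on edge]
    (3,4)@(7, 9): e=[-16,0,112] → .  [on edge]
    (4,5)@(9, 11): e=[-48,0,144] → .  [on edge]
  covered (12 px):
    . . . . . . . . . .
    X X X X . . . . . .
    . X X X X X X . . .
    . . X X . . . . . .
    . . . . . . . . . .
    . . . . . . . . . .
T3:
  2·area = 42  (B↔C swapped to make it positive)
  edge (18, 4)→(6, 7): d=(-12,3) right/bottom  bias=-1
  edge (6, 7)→(12, 2): d=(6,-5) top-left  bias=+0
  edge (12, 2)→(18, 4): d=(6,2) right/bottom  bias=-1
    (4,0)@(9, 1): e=[63,-21,0] → .  [on edge]
    (5,1)@(11, 3): e=[33,1,8] → X
    (6,1)@(13, 3): e=[27,11,4] → X
    (7,1)@(15, 3): e=[21,21,0] → .  [on edge]
    (4,2)@(9, 5): e=[15,3,24] → X
    (7,2)@(15, 5): e=[-3,33,12] → .
    (4,3)@(9, 7): e=[-9,15,36] → .
    (5,3)@(11, 7): e=[-15,25,32] → .
    (6,3)@(13, 7): e=[-21,35,28] → .
  covered (5 px):
    . . . . . . . . . .
    . . . . . X X . . .
    . . . . X X X . . .
    . . . . . . . . . .
    . . . . . . . . . .
    . . . . . . . . . .

Result: 22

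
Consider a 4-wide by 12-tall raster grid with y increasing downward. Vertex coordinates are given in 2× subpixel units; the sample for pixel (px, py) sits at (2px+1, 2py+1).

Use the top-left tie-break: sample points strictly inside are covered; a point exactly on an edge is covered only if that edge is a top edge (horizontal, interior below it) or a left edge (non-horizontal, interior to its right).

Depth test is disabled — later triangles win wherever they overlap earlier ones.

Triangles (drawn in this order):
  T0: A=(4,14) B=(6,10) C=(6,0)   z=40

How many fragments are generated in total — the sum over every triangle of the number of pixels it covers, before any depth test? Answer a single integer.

T0:
  2·area = 20  (B↔C swapped to make it positive)
  edge (4, 14)→(6, 0): d=(2,-14) top-left  bias=+0
  edge (6, 0)→(6, 10): d=(0,10) right/bottom  bias=-1
  edge (6, 10)→(4, 14): d=(-2,4) right/bottom  bias=-1
    (2,3)@(5, 7): e=[0,10,10] → #  [on edge]
    (3,3)@(7, 7): e=[28,-10,2] → ·
    (2,4)@(5, 9): e=[4,10,6] → #
    (3,4)@(7, 9): e=[32,-10,-2] → ·
    (2,5)@(5, 11): e=[8,10,2] → #
    (3,5)@(7, 11): e=[36,-10,-6] → ·
    (2,6)@(5, 13): e=[12,10,-2] → ·
    (1,10)@(3, 21): e=[0,30,-10] → ·  [on edge]
  covered (3 px):
    · · · ·
    · · · ·
    · · · ·
    · · # ·
    · · # ·
    · · # ·
    · · · ·
    · · · ·
    · · · ·
    · · · ·
    · · · ·
    · · · ·

Result: 3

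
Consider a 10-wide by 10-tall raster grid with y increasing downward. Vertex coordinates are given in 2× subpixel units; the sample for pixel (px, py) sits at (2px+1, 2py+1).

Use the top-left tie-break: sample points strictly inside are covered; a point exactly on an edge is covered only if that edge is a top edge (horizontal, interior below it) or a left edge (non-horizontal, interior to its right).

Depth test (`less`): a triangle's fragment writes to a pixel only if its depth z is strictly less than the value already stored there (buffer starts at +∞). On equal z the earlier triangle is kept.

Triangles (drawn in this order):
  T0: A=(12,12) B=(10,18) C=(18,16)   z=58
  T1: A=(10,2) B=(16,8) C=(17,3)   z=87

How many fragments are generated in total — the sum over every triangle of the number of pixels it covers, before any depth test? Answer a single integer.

T0:
  2·area = 44  (B↔C swapped to make it positive)
  edge (12, 12)→(18, 16): d=(6,4) right/bottom  bias=-1
  edge (18, 16)→(10, 18): d=(-8,2) right/bottom  bias=-1
  edge (10, 18)→(12, 12): d=(2,-6) top-left  bias=+0
    (7,1)@(15, 3): e=[-66,110,0] → ·  [on edge]
    (6,4)@(13, 9): e=[-22,66,0] → ·  [on edge]
    (6,6)@(13, 13): e=[2,34,8] → #
    (7,6)@(15, 13): e=[-6,30,20] → ·
    (5,7)@(11, 15): e=[22,22,0] → #  [on edge]
    (7,7)@(15, 15): e=[6,14,24] → #
    (8,7)@(17, 15): e=[-2,10,36] → ·
    (5,8)@(11, 17): e=[34,6,4] → #
    (7,8)@(15, 17): e=[18,-2,28] → ·
    (5,9)@(11, 19): e=[46,-10,8] → ·
    (6,9)@(13, 19): e=[38,-14,20] → ·
  covered (6 px):
    · · · · · · · · · ·
    · · · · · · · · · ·
    · · · · · · · · · ·
    · · · · · · · · · ·
    · · · · · · · · · ·
    · · · · · · · · · ·
    · · · · · · # · · ·
    · · · · · # # # · ·
    · · · · · # # · · ·
    · · · · · · · · · ·
T1:
  2·area = 36  (B↔C swapped to make it positive)
  edge (10, 2)→(17, 3): d=(7,1) right/bottom  bias=-1
  edge (17, 3)→(16, 8): d=(-1,5) right/bottom  bias=-1
  edge (16, 8)→(10, 2): d=(-6,-6) top-left  bias=+0
    (1,0)@(3, 1): e=[0,72,-36] → ·  [on edge]
    (4,0)@(9, 1): e=[-6,42,0] → ·  [on edge]
    (5,1)@(11, 3): e=[6,30,0] → #  [on edge]
    (6,1)@(13, 3): e=[4,20,12] → #
    (7,1)@(15, 3): e=[2,10,24] → #
    (8,1)@(17, 3): e=[0,0,36] → ·  [on edge]
    (5,2)@(11, 5): e=[20,28,-12] → ·
    (6,2)@(13, 5): e=[18,18,0] → #  [on edge]
    (8,2)@(17, 5): e=[14,-2,24] → ·
    (6,3)@(13, 7): e=[32,16,-12] → ·
    (7,3)@(15, 7): e=[30,6,0] → #  [on edge]
    (8,3)@(17, 7): e=[28,-4,12] → ·
    (8,4)@(17, 9): e=[42,-6,0] → ·  [on edge]
    (9,5)@(19, 11): e=[54,-18,0] → ·  [on edge]
    (7,6)@(15, 13): e=[72,0,-36] → ·  [on edge]
  covered (6 px):
    · · · · · · · · · ·
    · · · · · # # # · ·
    · · · · · · # # · ·
    · · · · · · · # · ·
    · · · · · · · · · ·
    · · · · · · · · · ·
    · · · · · · · · · ·
    · · · · · · · · · ·
    · · · · · · · · · ·
    · · · · · · · · · ·

Final: 12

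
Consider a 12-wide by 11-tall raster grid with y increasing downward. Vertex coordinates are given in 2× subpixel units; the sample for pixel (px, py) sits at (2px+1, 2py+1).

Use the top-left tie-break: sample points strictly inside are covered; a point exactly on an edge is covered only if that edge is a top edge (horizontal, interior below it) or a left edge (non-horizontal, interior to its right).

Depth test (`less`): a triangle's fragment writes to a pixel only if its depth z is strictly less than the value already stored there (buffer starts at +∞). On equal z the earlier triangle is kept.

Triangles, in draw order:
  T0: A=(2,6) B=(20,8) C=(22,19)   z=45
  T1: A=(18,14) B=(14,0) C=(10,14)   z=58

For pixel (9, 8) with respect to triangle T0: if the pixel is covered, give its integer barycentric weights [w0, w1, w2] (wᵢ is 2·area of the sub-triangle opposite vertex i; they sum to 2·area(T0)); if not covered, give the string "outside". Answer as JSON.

T0:
  2·area = 194
  edge (2, 6)→(20, 8): d=(18,2) right/bottom  bias=-1
  edge (20, 8)→(22, 19): d=(2,11) right/bottom  bias=-1
  edge (22, 19)→(2, 6): d=(-20,-13) top-left  bias=+0
    (2,3)@(5, 7): e=[12,163,19] → X
    (3,3)@(7, 7): e=[8,141,45] → X
    (4,3)@(9, 7): e=[4,119,71] → X
    (5,3)@(11, 7): e=[0,97,97] → .  [on edge]
    (2,4)@(5, 9): e=[48,167,-21] → .
    (3,4)@(7, 9): e=[44,145,5] → X
    (5,4)@(11, 9): e=[36,101,57] → X
    (6,4)@(13, 9): e=[32,79,83] → X
    (7,4)@(15, 9): e=[28,57,109] → X
    (8,4)@(17, 9): e=[24,35,135] → X
    (9,4)@(19, 9): e=[20,13,161] → X
    (10,4)@(21, 9): e=[16,-9,187] → .
  covered (24 px):
    . . . . . . . . . . . .
    . . . . . . . . . . . .
    . . . . . . . . . . . .
    . . X X X . . . . . . .
    . . . X X X X X X X . .
    . . . . . X X X X X . .
    . . . . . . X X X X . .
    . . . . . . . . X X X .
    . . . . . . . . . X X .
    . . . . . . . . . . . .
    . . . . . . . . . . . .
T1:
  2·area = 112  (B↔C swapped to make it positive)
  edge (18, 14)→(10, 14): d=(-8,0) right/bottom  bias=-1
  edge (10, 14)→(14, 0): d=(4,-14) top-left  bias=+0
  edge (14, 0)→(18, 14): d=(4,14) right/bottom  bias=-1
    (6,2)@(13, 5): e=[72,6,34] → X
    (7,2)@(15, 5): e=[72,34,6] → X
    (8,2)@(17, 5): e=[72,62,-22] → .
    (6,3)@(13, 7): e=[56,14,42] → X
    (8,3)@(17, 7): e=[56,70,-14] → .
    (6,4)@(13, 9): e=[40,22,50] → X
    (8,4)@(17, 9): e=[40,78,-6] → .
    (5,5)@(11, 11): e=[24,2,86] → X
    (8,5)@(17, 11): e=[24,86,2] → X
    (9,5)@(19, 11): e=[24,114,-26] → .
    (5,6)@(11, 13): e=[8,10,94] → X
    (9,6)@(19, 13): e=[8,122,-18] → .
  covered (14 px):
    . . . . . . . . . . . .
    . . . . . . . . . . . .
    . . . . . . X X . . . .
    . . . . . . X X . . . .
    . . . . . . X X . . . .
    . . . . . X X X X . . .
    . . . . . X X X X . . .
    . . . . . . . . . . . .
    . . . . . . . . . . . .
    . . . . . . . . . . . .
    . . . . . . . . . . . .

Final: [29,1,164]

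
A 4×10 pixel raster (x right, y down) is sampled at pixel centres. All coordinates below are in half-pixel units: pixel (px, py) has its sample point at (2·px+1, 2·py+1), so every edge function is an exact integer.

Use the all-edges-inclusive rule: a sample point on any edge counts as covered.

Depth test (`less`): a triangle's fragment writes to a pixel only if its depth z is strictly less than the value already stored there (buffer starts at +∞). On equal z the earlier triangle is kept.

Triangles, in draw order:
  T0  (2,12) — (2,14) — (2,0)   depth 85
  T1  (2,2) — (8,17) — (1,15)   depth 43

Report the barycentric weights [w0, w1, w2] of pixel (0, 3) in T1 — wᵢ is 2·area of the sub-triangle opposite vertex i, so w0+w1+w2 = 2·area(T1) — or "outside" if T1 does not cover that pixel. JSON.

T0:
  degenerate (2·area = 0) — covers nothing
T1:
  2·area = 93
  edge (2, 2)→(8, 17): d=(6,15) inclusive
  edge (8, 17)→(1, 15): d=(-7,-2) inclusive
  edge (1, 15)→(2, 2): d=(1,-13) inclusive
    (1,2)@(3, 5): e=[3,74,16] → █
    (2,2)@(5, 5): e=[-27,78,42] → ·
    (1,3)@(3, 7): e=[15,60,18] → █
    (2,3)@(5, 7): e=[-15,64,44] → ·
    (1,4)@(3, 9): e=[27,46,20] → █
    (2,4)@(5, 9): e=[-3,50,46] → ·
    (1,5)@(3, 11): e=[39,32,22] → █
    (2,5)@(5, 11): e=[9,36,48] → █
    (3,5)@(7, 11): e=[-21,40,74] → ·
    (1,6)@(3, 13): e=[51,18,24] → █
    (3,6)@(7, 13): e=[-9,26,76] → ·
    (0,7)@(1, 15): e=[93,0,0] → █  [on edge]
  covered (11 px):
    · · · ·
    · · · ·
    · █ · ·
    · █ · ·
    · █ · ·
    · █ █ ·
    · █ █ ·
    █ █ █ █
    · · · ·
    · · · ·

Answer: "outside"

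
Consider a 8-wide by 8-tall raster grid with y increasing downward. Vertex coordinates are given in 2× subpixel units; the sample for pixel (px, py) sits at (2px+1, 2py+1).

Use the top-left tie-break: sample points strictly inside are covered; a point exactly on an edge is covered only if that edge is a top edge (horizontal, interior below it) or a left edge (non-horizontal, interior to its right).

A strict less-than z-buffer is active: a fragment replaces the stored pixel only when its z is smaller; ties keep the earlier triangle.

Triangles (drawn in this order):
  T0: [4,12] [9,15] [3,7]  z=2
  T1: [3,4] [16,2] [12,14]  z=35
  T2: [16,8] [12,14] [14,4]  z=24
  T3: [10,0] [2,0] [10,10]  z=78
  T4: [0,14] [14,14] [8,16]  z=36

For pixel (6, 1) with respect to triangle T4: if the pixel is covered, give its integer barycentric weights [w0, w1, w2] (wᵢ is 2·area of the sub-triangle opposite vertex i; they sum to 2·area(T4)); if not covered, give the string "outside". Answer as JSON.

T0:
  2·area = 22  (B↔C swapped to make it positive)
  edge (4, 12)→(3, 7): d=(-1,-5) top-left  bias=+0
  edge (3, 7)→(9, 15): d=(6,8) right/bottom  bias=-1
  edge (9, 15)→(4, 12): d=(-5,-3) top-left  bias=+0
    (1,3)@(3, 7): e=[0,0,22] → ·  [on edge]
    (2,5)@(5, 11): e=[6,8,8] → #
    (3,5)@(7, 11): e=[16,-8,14] → ·
    (2,6)@(5, 13): e=[4,20,-2] → ·
    (3,6)@(7, 13): e=[14,4,4] → #
    (4,6)@(9, 13): e=[24,-12,10] → ·
    (3,7)@(7, 15): e=[12,16,-6] → ·
    (4,7)@(9, 15): e=[22,0,0] → ·  [on edge]
  covered (2 px):
    · · · · · · · ·
    · · · · · · · ·
    · · · · · · · ·
    · · · · · · · ·
    · · · · · · · ·
    · · # · · · · ·
    · · · # · · · ·
    · · · · · · · ·
T1:
  2·area = 148
  edge (3, 4)→(16, 2): d=(13,-2) top-left  bias=+0
  edge (16, 2)→(12, 14): d=(-4,12) right/bottom  bias=-1
  edge (12, 14)→(3, 4): d=(-9,-10) top-left  bias=+0
    (5,1)@(11, 3): e=[3,56,89] → #
    (6,1)@(13, 3): e=[7,32,109] → #
    (7,1)@(15, 3): e=[11,8,129] → #
    (2,2)@(5, 5): e=[17,120,11] → #
    (3,2)@(7, 5): e=[21,96,31] → #
    (4,2)@(9, 5): e=[25,72,51] → #
    (7,2)@(15, 5): e=[37,0,111] → ·  [on edge]
    (2,3)@(5, 7): e=[43,112,-7] → ·
    (3,3)@(7, 7): e=[47,88,13] → #
    (7,3)@(15, 7): e=[63,-8,93] → ·
    (3,4)@(7, 9): e=[73,80,-5] → ·
    (4,4)@(9, 9): e=[77,56,15] → #
    (6,5)@(13, 11): e=[111,0,37] → ·  [on edge]
  covered (16 px):
    · · · · · · · ·
    · · · · · # # #
    · · # # # # # ·
    · · · # # # # ·
    · · · · # # # ·
    · · · · · # · ·
    · · · · · · · ·
    · · · · · · · ·
T2:
  2·area = 28
  edge (16, 8)→(12, 14): d=(-4,6) right/bottom  bias=-1
  edge (12, 14)→(14, 4): d=(2,-10) top-left  bias=+0
  edge (14, 4)→(16, 8): d=(2,4) right/bottom  bias=-1
    (7,3)@(15, 7): e=[10,16,2] → #
    (6,4)@(13, 9): e=[14,0,14] → #  [on edge]
    (6,5)@(13, 11): e=[6,4,18] → #
    (7,5)@(15, 11): e=[-6,24,10] → ·
    (6,6)@(13, 13): e=[-2,8,22] → ·
  covered (4 px):
    · · · · · · · ·
    · · · · · · · ·
    · · · · · · · ·
    · · · · · · · #
    · · · · · · # #
    · · · · · · # ·
    · · · · · · · ·
    · · · · · · · ·
T3:
  2·area = 80  (B↔C swapped to make it positive)
  edge (10, 0)→(10, 10): d=(0,10) right/bottom  bias=-1
  edge (10, 10)→(2, 0): d=(-8,-10) top-left  bias=+0
  edge (2, 0)→(10, 0): d=(8,0) top-left  bias=+0
    (1,0)@(3, 1): e=[70,2,8] → #
    (2,0)@(5, 1): e=[50,22,8] → #
    (3,0)@(7, 1): e=[30,42,8] → #
    (4,0)@(9, 1): e=[10,62,8] → #
    (5,0)@(11, 1): e=[-10,82,8] → ·
    (1,1)@(3, 3): e=[70,-14,24] → ·
    (2,1)@(5, 3): e=[50,6,24] → #
    (5,1)@(11, 3): e=[-10,66,24] → ·
    (2,2)@(5, 5): e=[50,-10,40] → ·
    (3,2)@(7, 5): e=[30,10,40] → #
    (5,2)@(11, 5): e=[-10,50,40] → ·
    (3,3)@(7, 7): e=[30,-6,56] → ·
  covered (10 px):
    · # # # # · · ·
    · · # # # · · ·
    · · · # # · · ·
    · · · · # · · ·
    · · · · · · · ·
    · · · · · · · ·
    · · · · · · · ·
    · · · · · · · ·
T4:
  2·area = 28
  edge (0, 14)→(14, 14): d=(14,0) top-left  bias=+0
  edge (14, 14)→(8, 16): d=(-6,2) right/bottom  bias=-1
  edge (8, 16)→(0, 14): d=(-8,-2) top-left  bias=+0
    (2,7)@(5, 15): e=[14,12,2] → #
    (3,7)@(7, 15): e=[14,8,6] → #
    (4,7)@(9, 15): e=[14,4,10] → #
    (5,7)@(11, 15): e=[14,0,14] → ·  [on edge]
  covered (3 px):
    · · · · · · · ·
    · · · · · · · ·
    · · · · · · · ·
    · · · · · · · ·
    · · · · · · · ·
    · · · · · · · ·
    · · · · · · · ·
    · · # # # · · ·

Answer: "outside"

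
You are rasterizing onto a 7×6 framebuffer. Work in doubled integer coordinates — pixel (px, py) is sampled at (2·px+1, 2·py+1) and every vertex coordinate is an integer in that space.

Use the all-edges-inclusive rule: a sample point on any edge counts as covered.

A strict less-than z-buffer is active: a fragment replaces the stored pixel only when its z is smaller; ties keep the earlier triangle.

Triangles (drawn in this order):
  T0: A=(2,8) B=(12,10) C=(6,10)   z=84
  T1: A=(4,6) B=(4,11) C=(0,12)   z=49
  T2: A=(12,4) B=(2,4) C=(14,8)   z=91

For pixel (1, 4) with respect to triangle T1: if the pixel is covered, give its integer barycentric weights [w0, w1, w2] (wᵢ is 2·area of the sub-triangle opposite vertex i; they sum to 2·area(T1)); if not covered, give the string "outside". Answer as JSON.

T0:
  2·area = 12
  edge (2, 8)→(12, 10): d=(10,2) inclusive
  edge (12, 10)→(6, 10): d=(-6,0) inclusive
  edge (6, 10)→(2, 8): d=(-4,-2) inclusive
    (2,4)@(5, 9): e=[4,6,2] → #
    (3,4)@(7, 9): e=[0,6,6] → #  [on edge]
    (4,4)@(9, 9): e=[-4,6,10] → ·
    (2,5)@(5, 11): e=[24,-6,-6] → ·
    (3,5)@(7, 11): e=[20,-6,-2] → ·
  covered (2 px):
    · · · · · · ·
    · · · · · · ·
    · · · · · · ·
    · · · · · · ·
    · · # # · · ·
    · · · · · · ·
T1:
  2·area = 20
  edge (4, 6)→(4, 11): d=(0,5) inclusive
  edge (4, 11)→(0, 12): d=(-4,1) inclusive
  edge (0, 12)→(4, 6): d=(4,-6) inclusive
    (1,4)@(3, 9): e=[5,9,6] → #
    (2,4)@(5, 9): e=[-5,7,18] → ·
    (0,5)@(1, 11): e=[15,3,2] → #
    (2,5)@(5, 11): e=[-5,-1,26] → ·
  covered (3 px):
    · · · · · · ·
    · · · · · · ·
    · · · · · · ·
    · · · · · · ·
    · # · · · · ·
    # # · · · · ·
T2:
  2·area = 40  (B↔C swapped to make it positive)
  edge (12, 4)→(14, 8): d=(2,4) inclusive
  edge (14, 8)→(2, 4): d=(-12,-4) inclusive
  edge (2, 4)→(12, 4): d=(10,0) inclusive
    (2,2)@(5, 5): e=[30,0,10] → #  [on edge]
    (3,2)@(7, 5): e=[22,8,10] → #
    (4,2)@(9, 5): e=[14,16,10] → #
    (5,2)@(11, 5): e=[6,24,10] → #
    (6,2)@(13, 5): e=[-2,32,10] → ·
    (2,3)@(5, 7): e=[34,-24,30] → ·
    (3,3)@(7, 7): e=[26,-16,30] → ·
    (4,3)@(9, 7): e=[18,-8,30] → ·
    (5,3)@(11, 7): e=[10,0,30] → #  [on edge]
    (6,3)@(13, 7): e=[2,8,30] → #
    (5,4)@(11, 9): e=[14,-24,50] → ·
    (6,4)@(13, 9): e=[6,-16,50] → ·
  covered (6 px):
    · · · · · · ·
    · · · · · · ·
    · · # # # # ·
    · · · · · # #
    · · · · · · ·
    · · · · · · ·

Final: [9,6,5]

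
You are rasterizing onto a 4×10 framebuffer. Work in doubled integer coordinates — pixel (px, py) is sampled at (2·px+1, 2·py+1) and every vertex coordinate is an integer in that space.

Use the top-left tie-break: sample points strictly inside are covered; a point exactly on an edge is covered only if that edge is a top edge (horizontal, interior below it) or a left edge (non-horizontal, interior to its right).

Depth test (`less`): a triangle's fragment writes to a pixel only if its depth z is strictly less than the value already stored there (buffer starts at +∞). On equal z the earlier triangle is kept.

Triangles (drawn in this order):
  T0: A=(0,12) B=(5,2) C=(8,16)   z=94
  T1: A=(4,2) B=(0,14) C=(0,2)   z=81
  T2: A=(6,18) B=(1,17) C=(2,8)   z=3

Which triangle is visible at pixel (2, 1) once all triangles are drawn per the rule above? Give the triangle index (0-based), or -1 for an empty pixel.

T0:
  2·area = 100
  edge (0, 12)→(5, 2): d=(5,-10) top-left  bias=+0
  edge (5, 2)→(8, 16): d=(3,14) right/bottom  bias=-1
  edge (8, 16)→(0, 12): d=(-8,-4) top-left  bias=+0
    (2,1)@(5, 3): e=[5,3,92] → X
    (3,1)@(7, 3): e=[25,-25,100] → .
    (2,2)@(5, 5): e=[15,9,76] → X
    (3,2)@(7, 5): e=[35,-19,84] → .
    (1,3)@(3, 7): e=[5,43,52] → X
    (3,3)@(7, 7): e=[45,-13,68] → .
    (1,4)@(3, 9): e=[15,49,36] → X
    (3,4)@(7, 9): e=[55,-7,52] → .
    (0,5)@(1, 11): e=[5,83,12] → X
    (3,5)@(7, 11): e=[65,-1,36] → .
    (0,6)@(1, 13): e=[15,89,-4] → .
    (1,6)@(3, 13): e=[35,61,4] → X
  covered (13 px):
    . . . .
    . . X .
    . . X .
    . X X .
    . X X .
    X X X .
    . X X X
    . . . X
    . . . .
    . . . .
T1:
  2·area = 48
  edge (4, 2)→(0, 14): d=(-4,12) right/bottom  bias=-1
  edge (0, 14)→(0, 2): d=(0,-12) top-left  bias=+0
  edge (0, 2)→(4, 2): d=(4,0) top-left  bias=+0
    (0,1)@(1, 3): e=[32,12,4] → X
    (1,1)@(3, 3): e=[8,36,4] → X
    (2,1)@(5, 3): e=[-16,60,4] → .
    (0,2)@(1, 5): e=[24,12,12] → X
    (1,2)@(3, 5): e=[0,36,12] → .  [on edge]
    (0,3)@(1, 7): e=[16,12,20] → X
    (1,3)@(3, 7): e=[-8,36,20] → .
    (0,4)@(1, 9): e=[8,12,28] → X
    (1,4)@(3, 9): e=[-16,36,28] → .
    (0,5)@(1, 11): e=[0,12,36] → .  [on edge]
  covered (5 px):
    . . . .
    X X . .
    X . . .
    X . . .
    X . . .
    . . . .
    . . . .
    . . . .
    . . . .
    . . . .
T2:
  2·area = 46
  edge (6, 18)→(1, 17): d=(-5,-1) top-left  bias=+0
  edge (1, 17)→(2, 8): d=(1,-9) top-left  bias=+0
  edge (2, 8)→(6, 18): d=(4,10) right/bottom  bias=-1
    (1,5)@(3, 11): e=[32,12,2] → X
    (2,5)@(5, 11): e=[34,30,-18] → .
    (1,6)@(3, 13): e=[22,14,10] → X
    (2,6)@(5, 13): e=[24,32,-10] → .
    (1,7)@(3, 15): e=[12,16,18] → X
    (2,7)@(5, 15): e=[14,34,-2] → .
    (0,8)@(1, 17): e=[0,0,46] → X  [on edge]
    (2,8)@(5, 17): e=[4,36,6] → X
    (3,8)@(7, 17): e=[6,54,-14] → .
    (0,9)@(1, 19): e=[-10,2,54] → .
    (1,9)@(3, 19): e=[-8,20,34] → .
    (2,9)@(5, 19): e=[-6,38,14] → .
  covered (6 px):
    . . . .
    . . . .
    . . . .
    . . . .
    . . . .
    . X . .
    . X . .
    . X . .
    X X X .
    . . . .

Z-buffer (winner per pixel, '.' = empty):
  . . . .
  1 1 0 .
  1 . 0 .
  1 0 0 .
  1 0 0 .
  0 2 0 .
  . 2 0 0
  . 2 . 0
  2 2 2 .
  . . . .

Result: 0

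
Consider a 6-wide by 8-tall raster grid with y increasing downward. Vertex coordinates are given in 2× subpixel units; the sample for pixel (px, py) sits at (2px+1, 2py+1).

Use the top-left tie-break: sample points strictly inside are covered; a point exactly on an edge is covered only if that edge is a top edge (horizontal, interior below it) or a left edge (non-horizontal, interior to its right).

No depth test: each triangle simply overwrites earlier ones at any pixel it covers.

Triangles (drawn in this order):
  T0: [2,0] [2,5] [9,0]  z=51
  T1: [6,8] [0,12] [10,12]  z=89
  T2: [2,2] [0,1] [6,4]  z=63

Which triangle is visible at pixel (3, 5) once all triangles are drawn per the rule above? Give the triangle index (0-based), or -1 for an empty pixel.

T0:
  2·area = 35  (B↔C swapped to make it positive)
  edge (2, 0)→(9, 0): d=(7,0) top-left  bias=+0
  edge (9, 0)→(2, 5): d=(-7,5) right/bottom  bias=-1
  edge (2, 5)→(2, 0): d=(0,-5) top-left  bias=+0
    (1,0)@(3, 1): e=[7,23,5] → █
    (2,0)@(5, 1): e=[7,13,15] → █
    (3,0)@(7, 1): e=[7,3,25] → █
    (4,0)@(9, 1): e=[7,-7,35] → ·
    (1,1)@(3, 3): e=[21,9,5] → █
    (2,1)@(5, 3): e=[21,-1,15] → ·
    (3,1)@(7, 3): e=[21,-11,25] → ·
    (1,2)@(3, 5): e=[35,-5,5] → ·
  covered (4 px):
    · █ █ █ · ·
    · █ · · · ·
    · · · · · ·
    · · · · · ·
    · · · · · ·
    · · · · · ·
    · · · · · ·
    · · · · · ·
T1:
  2·area = 40  (B↔C swapped to make it positive)
  edge (6, 8)→(10, 12): d=(4,4) right/bottom  bias=-1
  edge (10, 12)→(0, 12): d=(-10,0) right/bottom  bias=-1
  edge (0, 12)→(6, 8): d=(6,-4) top-left  bias=+0
    (0,1)@(1, 3): e=[0,90,-50] → ·  [on edge]
    (1,2)@(3, 5): e=[0,70,-30] → ·  [on edge]
    (2,3)@(5, 7): e=[0,50,-10] → ·  [on edge]
    (2,4)@(5, 9): e=[8,30,2] → █
    (3,4)@(7, 9): e=[0,30,10] → ·  [on edge]
    (1,5)@(3, 11): e=[24,10,6] → █
    (3,5)@(7, 11): e=[8,10,22] → █
    (4,5)@(9, 11): e=[0,10,30] → ·  [on edge]
    (1,6)@(3, 13): e=[32,-10,18] → ·
    (2,6)@(5, 13): e=[24,-10,26] → ·
    (3,6)@(7, 13): e=[16,-10,34] → ·
    (5,6)@(11, 13): e=[0,-10,50] → ·  [on edge]
  covered (4 px):
    · · · · · ·
    · · · · · ·
    · · · · · ·
    · · · · · ·
    · · █ · · ·
    · █ █ █ · ·
    · · · · · ·
    · · · · · ·
T2:
  degenerate (2·area = 0) — covers nothing

Z-buffer (winner per pixel, '.' = empty):
  . 0 0 0 . .
  . 0 . . . .
  . . . . . .
  . . . . . .
  . . 1 . . .
  . 1 1 1 . .
  . . . . . .
  . . . . . .

Final: 1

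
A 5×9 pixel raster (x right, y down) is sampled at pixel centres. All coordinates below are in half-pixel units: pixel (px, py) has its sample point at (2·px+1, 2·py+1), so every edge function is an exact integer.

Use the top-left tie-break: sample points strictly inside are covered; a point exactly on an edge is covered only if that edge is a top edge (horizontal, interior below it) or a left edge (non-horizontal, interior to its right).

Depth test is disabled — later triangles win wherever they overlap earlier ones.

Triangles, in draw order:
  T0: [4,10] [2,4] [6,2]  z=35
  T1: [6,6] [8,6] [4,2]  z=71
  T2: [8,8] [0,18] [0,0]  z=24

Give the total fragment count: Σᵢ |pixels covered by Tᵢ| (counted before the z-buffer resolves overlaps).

T0:
  2·area = 28
  edge (4, 10)→(2, 4): d=(-2,-6) top-left  bias=+0
  edge (2, 4)→(6, 2): d=(4,-2) top-left  bias=+0
  edge (6, 2)→(4, 10): d=(-2,8) right/bottom  bias=-1
    (0,0)@(1, 1): e=[0,-14,42] → ·  [on edge]
    (2,1)@(5, 3): e=[20,2,6] → █
    (3,1)@(7, 3): e=[32,6,-10] → ·
    (1,2)@(3, 5): e=[4,6,18] → █
    (3,2)@(7, 5): e=[28,14,-14] → ·
    (1,3)@(3, 7): e=[0,14,14] → █  [on edge]
    (2,3)@(5, 7): e=[12,18,-2] → ·
    (1,4)@(3, 9): e=[-4,22,10] → ·
    (2,6)@(5, 13): e=[0,42,-14] → ·  [on edge]
  covered (4 px):
    · · · · ·
    · · █ · ·
    · █ █ · ·
    · █ · · ·
    · · · · ·
    · · · · ·
    · · · · ·
    · · · · ·
    · · · · ·
T1:
  2·area = 8  (B↔C swapped to make it positive)
  edge (6, 6)→(4, 2): d=(-2,-4) top-left  bias=+0
  edge (4, 2)→(8, 6): d=(4,4) right/bottom  bias=-1
  edge (8, 6)→(6, 6): d=(-2,0) right/bottom  bias=-1
    (1,0)@(3, 1): e=[-2,0,10] → ·  [on edge]
    (2,1)@(5, 3): e=[2,0,6] → ·  [on edge]
    (3,2)@(7, 5): e=[6,0,2] → ·  [on edge]
    (4,3)@(9, 7): e=[10,0,-2] → ·  [on edge]
  covered (0 px):
    · · · · ·
    · · · · ·
    · · · · ·
    · · · · ·
    · · · · ·
    · · · · ·
    · · · · ·
    · · · · ·
    · · · · ·
T2:
  2·area = 144
  edge (8, 8)→(0, 18): d=(-8,10) right/bottom  bias=-1
  edge (0, 18)→(0, 0): d=(0,-18) top-left  bias=+0
  edge (0, 0)→(8, 8): d=(8,8) right/bottom  bias=-1
    (0,0)@(1, 1): e=[126,18,0] → ·  [on edge]
    (0,1)@(1, 3): e=[110,18,16] → █
    (1,1)@(3, 3): e=[90,54,0] → ·  [on edge]
    (0,2)@(1, 5): e=[94,18,32] → █
    (1,2)@(3, 5): e=[74,54,16] → █
    (2,2)@(5, 5): e=[54,90,0] → ·  [on edge]
    (0,3)@(1, 7): e=[78,18,48] → █
    (2,3)@(5, 7): e=[38,90,16] → █
    (3,3)@(7, 7): e=[18,126,0] → ·  [on edge]
    (0,4)@(1, 9): e=[62,18,64] → █
    (3,4)@(7, 9): e=[2,126,16] → █
    (4,4)@(9, 9): e=[-18,162,0] → ·  [on edge]
  covered (16 px):
    · · · · ·
    █ · · · ·
    █ █ · · ·
    █ █ █ · ·
    █ █ █ █ ·
    █ █ █ · ·
    █ █ · · ·
    █ · · · ·
    · · · · ·

Final: 20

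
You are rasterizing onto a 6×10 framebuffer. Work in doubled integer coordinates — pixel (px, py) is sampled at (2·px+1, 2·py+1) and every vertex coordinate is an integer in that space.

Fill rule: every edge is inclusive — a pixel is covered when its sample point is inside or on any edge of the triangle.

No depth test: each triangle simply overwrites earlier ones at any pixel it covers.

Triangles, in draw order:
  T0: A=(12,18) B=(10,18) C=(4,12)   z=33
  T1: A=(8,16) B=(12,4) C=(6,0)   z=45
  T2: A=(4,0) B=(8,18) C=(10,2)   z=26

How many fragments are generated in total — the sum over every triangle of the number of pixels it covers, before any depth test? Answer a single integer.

T0:
  2·area = 12
  edge (12, 18)→(10, 18): d=(-2,0) inclusive
  edge (10, 18)→(4, 12): d=(-6,-6) inclusive
  edge (4, 12)→(12, 18): d=(8,6) inclusive
    (0,4)@(1, 9): e=[18,0,-6] → ·  [on edge]
    (1,5)@(3, 11): e=[14,0,-2] → ·  [on edge]
    (2,6)@(5, 13): e=[10,0,2] → █  [on edge]
    (3,6)@(7, 13): e=[10,12,-10] → ·
    (2,7)@(5, 15): e=[6,-12,18] → ·
    (3,7)@(7, 15): e=[6,0,6] → █  [on edge]
    (4,7)@(9, 15): e=[6,12,-6] → ·
    (3,8)@(7, 17): e=[2,-12,22] → ·
    (4,8)@(9, 17): e=[2,0,10] → █  [on edge]
    (5,8)@(11, 17): e=[2,12,-2] → ·
    (4,9)@(9, 19): e=[-2,-12,26] → ·
    (5,9)@(11, 19): e=[-2,0,14] → ·  [on edge]
  covered (3 px):
    · · · · · ·
    · · · · · ·
    · · · · · ·
    · · · · · ·
    · · · · · ·
    · · · · · ·
    · · █ · · ·
    · · · █ · ·
    · · · · █ ·
    · · · · · ·
T1:
  2·area = 88  (B↔C swapped to make it positive)
  edge (8, 16)→(6, 0): d=(-2,-16) inclusive
  edge (6, 0)→(12, 4): d=(6,4) inclusive
  edge (12, 4)→(8, 16): d=(-4,12) inclusive
    (3,0)@(7, 1): e=[14,2,72] → █
    (4,0)@(9, 1): e=[46,-6,48] → ·
    (3,1)@(7, 3): e=[10,14,64] → █
    (4,1)@(9, 3): e=[42,6,40] → █
    (5,1)@(11, 3): e=[74,-2,16] → ·
    (3,2)@(7, 5): e=[6,26,56] → █
    (5,2)@(11, 5): e=[70,10,8] → █
    (3,3)@(7, 7): e=[2,38,48] → █
    (5,3)@(11, 7): e=[66,22,0] → █  [on edge]
    (3,4)@(7, 9): e=[-2,50,40] → ·
    (4,4)@(9, 9): e=[30,42,16] → █
    (5,4)@(11, 9): e=[62,34,-8] → ·
    (4,6)@(9, 13): e=[22,66,0] → █  [on edge]
    (3,9)@(7, 19): e=[-22,110,0] → ·  [on edge]
  covered (12 px):
    · · · █ · ·
    · · · █ █ ·
    · · · █ █ █
    · · · █ █ █
    · · · · █ ·
    · · · · █ ·
    · · · · █ ·
    · · · · · ·
    · · · · · ·
    · · · · · ·
T2:
  2·area = 100  (B↔C swapped to make it positive)
  edge (4, 0)→(10, 2): d=(6,2) inclusive
  edge (10, 2)→(8, 18): d=(-2,16) inclusive
  edge (8, 18)→(4, 0): d=(-4,-18) inclusive
    (2,0)@(5, 1): e=[4,82,14] → █
    (3,0)@(7, 1): e=[0,50,50] → █  [on edge]
    (4,0)@(9, 1): e=[-4,18,86] → ·
    (2,1)@(5, 3): e=[16,78,6] → █
    (4,1)@(9, 3): e=[8,14,78] → █
    (5,1)@(11, 3): e=[4,-18,114] → ·
    (2,2)@(5, 5): e=[28,74,-2] → ·
    (3,2)@(7, 5): e=[24,42,34] → █
    (5,2)@(11, 5): e=[16,-22,106] → ·
    (3,3)@(7, 7): e=[36,38,26] → █
    (5,3)@(11, 7): e=[28,-26,98] → ·
    (3,4)@(7, 9): e=[48,34,18] → █
  covered (13 px):
    · · █ █ · ·
    · · █ █ █ ·
    · · · █ █ ·
    · · · █ █ ·
    · · · █ █ ·
    · · · █ · ·
    · · · █ · ·
    · · · · · ·
    · · · · · ·
    · · · · · ·

Answer: 28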